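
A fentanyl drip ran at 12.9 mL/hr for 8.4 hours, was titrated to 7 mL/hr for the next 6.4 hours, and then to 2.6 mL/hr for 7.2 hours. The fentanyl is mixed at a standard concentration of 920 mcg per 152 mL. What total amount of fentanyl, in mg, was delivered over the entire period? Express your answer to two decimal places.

Concentration = 920 mcg ÷ 152 mL = 6.052632 mcg/mL
Stage 1: 12.9 mL/hr × 8.4 hr = 108.36 mL → 108.36 mL × 6.052632 mcg/mL = 655.8632 mcg
Stage 2: 7 mL/hr × 6.4 hr = 44.8 mL → 44.8 mL × 6.052632 mcg/mL = 271.1579 mcg
Stage 3: 2.6 mL/hr × 7.2 hr = 18.72 mL → 18.72 mL × 6.052632 mcg/mL = 113.3053 mcg
Total = 655.8632 + 271.1579 + 113.3053 = 1040.326 mcg = 1.040326 mg

1.04 mg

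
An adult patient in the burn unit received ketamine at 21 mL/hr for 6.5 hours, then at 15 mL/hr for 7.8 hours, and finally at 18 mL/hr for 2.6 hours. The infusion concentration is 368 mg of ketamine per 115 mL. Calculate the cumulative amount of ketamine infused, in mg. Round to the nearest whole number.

Concentration = 368 mg ÷ 115 mL = 3.2 mg/mL
Stage 1: 21 mL/hr × 6.5 hr = 136.5 mL → 136.5 mL × 3.2 mg/mL = 436.8 mg
Stage 2: 15 mL/hr × 7.8 hr = 117 mL → 117 mL × 3.2 mg/mL = 374.4 mg
Stage 3: 18 mL/hr × 2.6 hr = 46.8 mL → 46.8 mL × 3.2 mg/mL = 149.76 mg
Total = 436.8 + 374.4 + 149.76 = 960.96 mg

961 mg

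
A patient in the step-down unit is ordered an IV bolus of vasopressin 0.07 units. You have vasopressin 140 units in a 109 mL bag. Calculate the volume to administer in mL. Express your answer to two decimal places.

Concentration = 140 units ÷ 109 mL = 1.284404 units/mL
Volume = 0.07 units ÷ 1.284404 units/mL = 0.0545 mL

0.05 mL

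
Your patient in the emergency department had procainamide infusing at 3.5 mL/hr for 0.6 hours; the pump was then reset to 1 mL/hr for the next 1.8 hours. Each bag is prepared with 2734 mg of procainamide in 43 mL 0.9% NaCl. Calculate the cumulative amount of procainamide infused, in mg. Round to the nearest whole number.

Concentration = 2734 mg ÷ 43 mL = 63.5814 mg/mL
Stage 1: 3.5 mL/hr × 0.6 hr = 2.1 mL → 2.1 mL × 63.5814 mg/mL = 133.5209 mg
Stage 2: 1 mL/hr × 1.8 hr = 1.8 mL → 1.8 mL × 63.5814 mg/mL = 114.4465 mg
Total = 133.5209 + 114.4465 = 247.9674 mg

248 mg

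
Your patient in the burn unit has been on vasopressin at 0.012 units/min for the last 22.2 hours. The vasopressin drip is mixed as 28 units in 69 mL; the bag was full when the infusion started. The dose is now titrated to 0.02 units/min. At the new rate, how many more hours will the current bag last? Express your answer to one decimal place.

Initial rate:
0.012 units/min × 60 min/hr = 0.72 units/hr
Concentration = 28 units ÷ 69 mL = 0.4057971 units/mL
Rate = 0.72 units/hr ÷ 0.4057971 units/mL = 1.774286 mL/hr
Volume infused so far = 1.774286 mL/hr × 22.2 hr = 39.38914 mL
Volume remaining = 69 − 39.38914 = 29.61086 mL
New rate:
0.02 units/min × 60 min/hr = 1.2 units/hr
Rate = 1.2 units/hr ÷ 0.4057971 units/mL = 2.957143 mL/hr
Time remaining = 29.61086 mL ÷ 2.957143 mL/hr = 10.01333 hr

10.0 hours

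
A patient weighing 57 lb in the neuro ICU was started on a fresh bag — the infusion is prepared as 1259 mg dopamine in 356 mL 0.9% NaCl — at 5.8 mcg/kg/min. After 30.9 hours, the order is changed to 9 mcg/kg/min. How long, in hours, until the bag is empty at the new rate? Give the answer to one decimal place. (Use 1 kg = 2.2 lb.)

Initial rate:
Weight = 57 lb ÷ 2.2 lb/kg = 25.90909 kg
Dose = 5.8 mcg/kg/min × 25.90909 kg = 150.2727 mcg/min
150.2727 mcg/min × 60 min/hr = 9016.364 mcg/hr
Concentration = 1259 mg ÷ 356 mL = 3.536517 mg/mL = 3536.517 mcg/mL
Rate = 9016.364 mcg/hr ÷ 3536.517 mcg/mL = 2.549504 mL/hr
Volume infused so far = 2.549504 mL/hr × 30.9 hr = 78.77967 mL
Volume remaining = 356 − 78.77967 = 277.2203 mL
New rate:
Dose = 9 mcg/kg/min × 25.90909 kg = 233.1818 mcg/min
233.1818 mcg/min × 60 min/hr = 13990.91 mcg/hr
Rate = 13990.91 mcg/hr ÷ 3536.517 mcg/mL = 3.956127 mL/hr
Time remaining = 277.2203 mL ÷ 3.956127 mL/hr = 70.07367 hr

70.1 hours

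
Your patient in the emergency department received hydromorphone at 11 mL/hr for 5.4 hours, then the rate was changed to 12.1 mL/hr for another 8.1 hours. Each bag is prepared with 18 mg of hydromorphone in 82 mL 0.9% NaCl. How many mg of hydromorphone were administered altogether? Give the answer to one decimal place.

34.6 mg

Concentration = 18 mg ÷ 82 mL = 0.2195122 mg/mL
Stage 1: 11 mL/hr × 5.4 hr = 59.4 mL → 59.4 mL × 0.2195122 mg/mL = 13.03902 mg
Stage 2: 12.1 mL/hr × 8.1 hr = 98.01 mL → 98.01 mL × 0.2195122 mg/mL = 21.51439 mg
Total = 13.03902 + 21.51439 = 34.55341 mg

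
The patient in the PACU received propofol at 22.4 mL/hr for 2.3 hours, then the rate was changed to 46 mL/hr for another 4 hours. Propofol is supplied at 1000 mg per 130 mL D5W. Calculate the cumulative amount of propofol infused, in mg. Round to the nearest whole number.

1812 mg

Concentration = 1000 mg ÷ 130 mL = 7.692308 mg/mL
Stage 1: 22.4 mL/hr × 2.3 hr = 51.52 mL → 51.52 mL × 7.692308 mg/mL = 396.3077 mg
Stage 2: 46 mL/hr × 4 hr = 184 mL → 184 mL × 7.692308 mg/mL = 1415.385 mg
Total = 396.3077 + 1415.385 = 1811.692 mg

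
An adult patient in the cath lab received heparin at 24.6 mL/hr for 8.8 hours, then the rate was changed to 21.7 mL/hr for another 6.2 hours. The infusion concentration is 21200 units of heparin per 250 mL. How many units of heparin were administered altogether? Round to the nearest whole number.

Concentration = 21200 units ÷ 250 mL = 84.8 units/mL
Stage 1: 24.6 mL/hr × 8.8 hr = 216.48 mL → 216.48 mL × 84.8 units/mL = 18357.5 units
Stage 2: 21.7 mL/hr × 6.2 hr = 134.54 mL → 134.54 mL × 84.8 units/mL = 11408.99 units
Total = 18357.5 + 11408.99 = 29766.5 units

29766 units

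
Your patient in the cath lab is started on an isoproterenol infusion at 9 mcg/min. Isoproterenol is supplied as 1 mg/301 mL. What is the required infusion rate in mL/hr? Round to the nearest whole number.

163 mL/hr

9 mcg/min × 60 min/hr = 540 mcg/hr
Concentration = 1 mg ÷ 301 mL = 0.003322259 mg/mL = 3.322259 mcg/mL
Rate = 540 mcg/hr ÷ 3.322259 mcg/mL = 162.54 mL/hr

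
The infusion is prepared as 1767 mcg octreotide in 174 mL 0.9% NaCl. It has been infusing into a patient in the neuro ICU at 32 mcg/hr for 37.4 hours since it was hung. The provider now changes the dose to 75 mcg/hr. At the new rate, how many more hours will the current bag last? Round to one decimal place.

7.6 hours

Initial rate:
Concentration = 1767 mcg ÷ 174 mL = 10.15517 mcg/mL
Rate = 32 mcg/hr ÷ 10.15517 mcg/mL = 3.151104 mL/hr
Volume infused so far = 3.151104 mL/hr × 37.4 hr = 117.8513 mL
Volume remaining = 174 − 117.8513 = 56.14873 mL
New rate:
Rate = 75 mcg/hr ÷ 10.15517 mcg/mL = 7.385399 mL/hr
Time remaining = 56.14873 mL ÷ 7.385399 mL/hr = 7.602667 hr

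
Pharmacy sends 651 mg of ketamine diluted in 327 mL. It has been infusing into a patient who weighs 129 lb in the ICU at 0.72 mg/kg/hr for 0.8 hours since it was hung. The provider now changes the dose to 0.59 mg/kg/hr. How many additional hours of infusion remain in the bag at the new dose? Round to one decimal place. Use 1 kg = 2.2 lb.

Initial rate:
Weight = 129 lb ÷ 2.2 lb/kg = 58.63636 kg
Dose = 0.72 mg/kg/hr × 58.63636 kg = 42.21818 mg/hr
Concentration = 651 mg ÷ 327 mL = 1.990826 mg/mL
Rate = 42.21818 mg/hr ÷ 1.990826 mg/mL = 21.20637 mL/hr
Volume infused so far = 21.20637 mL/hr × 0.8 hr = 16.96509 mL
Volume remaining = 327 − 16.96509 = 310.0349 mL
New rate:
Dose = 0.59 mg/kg/hr × 58.63636 kg = 34.59545 mg/hr
Rate = 34.59545 mg/hr ÷ 1.990826 mg/mL = 17.37744 mL/hr
Time remaining = 310.0349 mL ÷ 17.37744 mL/hr = 17.84123 hr

17.8 hours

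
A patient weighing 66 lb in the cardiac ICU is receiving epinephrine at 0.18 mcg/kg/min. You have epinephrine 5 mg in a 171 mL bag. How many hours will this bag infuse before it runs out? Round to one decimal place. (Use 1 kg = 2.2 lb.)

15.4 hours

Weight = 66 lb ÷ 2.2 lb/kg = 30 kg
Dose = 0.18 mcg/kg/min × 30 kg = 5.4 mcg/min
5.4 mcg/min × 60 min/hr = 324 mcg/hr
Concentration = 5 mg ÷ 171 mL = 0.02923977 mg/mL = 29.23977 mcg/mL
Rate = 324 mcg/hr ÷ 29.23977 mcg/mL = 11.0808 mL/hr
Duration = 171 mL ÷ 11.0808 mL/hr = 15.4321 hr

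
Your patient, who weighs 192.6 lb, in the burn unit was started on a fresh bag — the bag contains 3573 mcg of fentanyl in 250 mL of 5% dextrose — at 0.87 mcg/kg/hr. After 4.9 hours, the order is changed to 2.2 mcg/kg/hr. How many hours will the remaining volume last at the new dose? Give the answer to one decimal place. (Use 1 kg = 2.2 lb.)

Initial rate:
Weight = 192.6 lb ÷ 2.2 lb/kg = 87.54545 kg
Dose = 0.87 mcg/kg/hr × 87.54545 kg = 76.16455 mcg/hr
Concentration = 3573 mcg ÷ 250 mL = 14.292 mcg/mL
Rate = 76.16455 mcg/hr ÷ 14.292 mcg/mL = 5.329173 mL/hr
Volume infused so far = 5.329173 mL/hr × 4.9 hr = 26.11295 mL
Volume remaining = 250 − 26.11295 = 223.8871 mL
New rate:
Dose = 2.2 mcg/kg/hr × 87.54545 kg = 192.6 mcg/hr
Rate = 192.6 mcg/hr ÷ 14.292 mcg/mL = 13.47607 mL/hr
Time remaining = 223.8871 mL ÷ 13.47607 mL/hr = 16.61367 hr

16.6 hours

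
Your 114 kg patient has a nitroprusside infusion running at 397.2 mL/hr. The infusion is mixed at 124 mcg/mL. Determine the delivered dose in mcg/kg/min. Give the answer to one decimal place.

7.2 mcg/kg/min

Drug rate = 397.2 mL/hr × 124 mcg/mL = 49252.8 mcg/hr
49252.8 mcg/hr ÷ 60 min/hr = 820.88 mcg/min
820.88 mcg/min ÷ 114 kg = 7.200702 mcg/kg/min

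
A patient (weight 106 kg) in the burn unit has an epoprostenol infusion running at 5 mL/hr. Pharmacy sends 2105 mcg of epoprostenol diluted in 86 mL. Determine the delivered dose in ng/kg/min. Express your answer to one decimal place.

Concentration = 2105 mcg ÷ 86 mL = 24.47674 mcg/mL = 24476.74 ng/mL
Drug rate = 5 mL/hr × 24476.74 ng/mL = 122383.7 ng/hr
122383.7 ng/hr ÷ 60 min/hr = 2039.729 ng/min
2039.729 ng/min ÷ 106 kg = 19.24272 ng/kg/min

19.2 ng/kg/min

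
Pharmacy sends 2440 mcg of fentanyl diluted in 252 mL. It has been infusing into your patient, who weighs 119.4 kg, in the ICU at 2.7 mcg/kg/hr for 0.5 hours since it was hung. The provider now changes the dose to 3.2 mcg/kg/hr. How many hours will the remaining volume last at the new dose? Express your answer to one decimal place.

Initial rate:
Dose = 2.7 mcg/kg/hr × 119.4 kg = 322.38 mcg/hr
Concentration = 2440 mcg ÷ 252 mL = 9.68254 mcg/mL
Rate = 322.38 mcg/hr ÷ 9.68254 mcg/mL = 33.29498 mL/hr
Volume infused so far = 33.29498 mL/hr × 0.5 hr = 16.64749 mL
Volume remaining = 252 − 16.64749 = 235.3525 mL
New rate:
Dose = 3.2 mcg/kg/hr × 119.4 kg = 382.08 mcg/hr
Rate = 382.08 mcg/hr ÷ 9.68254 mcg/mL = 39.46072 mL/hr
Time remaining = 235.3525 mL ÷ 39.46072 mL/hr = 5.964222 hr

6.0 hours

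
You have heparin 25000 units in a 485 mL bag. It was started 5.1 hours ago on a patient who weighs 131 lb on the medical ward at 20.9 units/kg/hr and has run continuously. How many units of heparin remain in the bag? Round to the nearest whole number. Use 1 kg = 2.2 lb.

18653 units

Weight = 131 lb ÷ 2.2 lb/kg = 59.54545 kg
Dose = 20.9 units/kg/hr × 59.54545 kg = 1244.5 units/hr
Concentration = 25000 units ÷ 485 mL = 51.54639 units/mL
Rate = 1244.5 units/hr ÷ 51.54639 units/mL = 24.1433 mL/hr
Volume infused = 24.1433 mL/hr × 5.1 hr = 123.1308 mL
Volume remaining = 485 − 123.1308 = 361.8692 mL
Drug remaining = 361.8692 mL × 51.54639 units/mL = 18653.05 units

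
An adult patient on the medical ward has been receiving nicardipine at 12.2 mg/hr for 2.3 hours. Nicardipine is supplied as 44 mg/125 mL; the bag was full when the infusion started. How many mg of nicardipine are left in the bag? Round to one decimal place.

15.9 mg

Concentration = 44 mg ÷ 125 mL = 0.352 mg/mL
Rate = 12.2 mg/hr ÷ 0.352 mg/mL = 34.65909 mL/hr
Volume infused = 34.65909 mL/hr × 2.3 hr = 79.71591 mL
Volume remaining = 125 − 79.71591 = 45.28409 mL
Drug remaining = 45.28409 mL × 0.352 mg/mL = 15.94 mg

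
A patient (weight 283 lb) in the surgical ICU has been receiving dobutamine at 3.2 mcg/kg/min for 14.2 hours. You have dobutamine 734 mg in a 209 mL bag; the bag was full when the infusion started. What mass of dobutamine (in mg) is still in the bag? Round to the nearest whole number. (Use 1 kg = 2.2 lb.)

Weight = 283 lb ÷ 2.2 lb/kg = 128.6364 kg
Dose = 3.2 mcg/kg/min × 128.6364 kg = 411.6364 mcg/min
411.6364 mcg/min × 60 min/hr = 24698.18 mcg/hr
Concentration = 734 mg ÷ 209 mL = 3.511962 mg/mL = 3511.962 mcg/mL
Rate = 24698.18 mcg/hr ÷ 3511.962 mcg/mL = 7.032589 mL/hr
Volume infused = 7.032589 mL/hr × 14.2 hr = 99.86276 mL
Volume remaining = 209 − 99.86276 = 109.1372 mL
Drug remaining = 109.1372 mL × 3511.962 mcg/mL = 383285.8 mcg = 383.2858 mg

383 mg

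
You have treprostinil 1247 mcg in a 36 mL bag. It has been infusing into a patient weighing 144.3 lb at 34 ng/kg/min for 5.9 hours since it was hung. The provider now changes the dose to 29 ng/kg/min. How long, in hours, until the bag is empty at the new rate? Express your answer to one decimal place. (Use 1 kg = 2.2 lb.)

Initial rate:
Weight = 144.3 lb ÷ 2.2 lb/kg = 65.59091 kg
Dose = 34 ng/kg/min × 65.59091 kg = 2230.091 ng/min
2230.091 ng/min × 60 min/hr = 133805.5 ng/hr
Concentration = 1247 mcg ÷ 36 mL = 34.63889 mcg/mL = 34638.89 ng/mL
Rate = 133805.5 ng/hr ÷ 34638.89 ng/mL = 3.862868 mL/hr
Volume infused so far = 3.862868 mL/hr × 5.9 hr = 22.79092 mL
Volume remaining = 36 − 22.79092 = 13.20908 mL
New rate:
Dose = 29 ng/kg/min × 65.59091 kg = 1902.136 ng/min
1902.136 ng/min × 60 min/hr = 114128.2 ng/hr
Rate = 114128.2 ng/hr ÷ 34638.89 ng/mL = 3.294799 mL/hr
Time remaining = 13.20908 mL ÷ 3.294799 mL/hr = 4.00907 hr

4.0 hours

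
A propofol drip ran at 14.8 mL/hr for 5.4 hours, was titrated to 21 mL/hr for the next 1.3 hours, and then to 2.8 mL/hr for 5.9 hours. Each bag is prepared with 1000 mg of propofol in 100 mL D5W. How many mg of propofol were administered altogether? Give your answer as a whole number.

1237 mg

Concentration = 1000 mg ÷ 100 mL = 10 mg/mL
Stage 1: 14.8 mL/hr × 5.4 hr = 79.92 mL → 79.92 mL × 10 mg/mL = 799.2 mg
Stage 2: 21 mL/hr × 1.3 hr = 27.3 mL → 27.3 mL × 10 mg/mL = 273 mg
Stage 3: 2.8 mL/hr × 5.9 hr = 16.52 mL → 16.52 mL × 10 mg/mL = 165.2 mg
Total = 799.2 + 273 + 165.2 = 1237.4 mg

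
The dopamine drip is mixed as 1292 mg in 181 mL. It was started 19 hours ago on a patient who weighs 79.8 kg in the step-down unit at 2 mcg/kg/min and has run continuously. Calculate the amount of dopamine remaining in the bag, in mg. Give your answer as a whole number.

Dose = 2 mcg/kg/min × 79.8 kg = 159.6 mcg/min
159.6 mcg/min × 60 min/hr = 9576 mcg/hr
Concentration = 1292 mg ÷ 181 mL = 7.138122 mg/mL = 7138.122 mcg/mL
Rate = 9576 mcg/hr ÷ 7138.122 mcg/mL = 1.341529 mL/hr
Volume infused = 1.341529 mL/hr × 19 hr = 25.48906 mL
Volume remaining = 181 − 25.48906 = 155.5109 mL
Drug remaining = 155.5109 mL × 7138.122 mcg/mL = 1110056 mcg = 1110.056 mg

1110 mg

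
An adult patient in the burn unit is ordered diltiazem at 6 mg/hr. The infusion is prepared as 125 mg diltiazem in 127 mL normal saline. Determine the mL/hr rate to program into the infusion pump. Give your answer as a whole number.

Concentration = 125 mg ÷ 127 mL = 0.984252 mg/mL
Rate = 6 mg/hr ÷ 0.984252 mg/mL = 6.096 mL/hr

6 mL/hr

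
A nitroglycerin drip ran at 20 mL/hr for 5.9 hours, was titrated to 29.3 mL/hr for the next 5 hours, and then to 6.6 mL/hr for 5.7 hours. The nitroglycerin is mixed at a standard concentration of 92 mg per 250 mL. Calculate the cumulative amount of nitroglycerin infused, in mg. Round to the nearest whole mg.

111 mg

Concentration = 92 mg ÷ 250 mL = 0.368 mg/mL
Stage 1: 20 mL/hr × 5.9 hr = 118 mL → 118 mL × 0.368 mg/mL = 43.424 mg
Stage 2: 29.3 mL/hr × 5 hr = 146.5 mL → 146.5 mL × 0.368 mg/mL = 53.912 mg
Stage 3: 6.6 mL/hr × 5.7 hr = 37.62 mL → 37.62 mL × 0.368 mg/mL = 13.84416 mg
Total = 43.424 + 53.912 + 13.84416 = 111.1802 mg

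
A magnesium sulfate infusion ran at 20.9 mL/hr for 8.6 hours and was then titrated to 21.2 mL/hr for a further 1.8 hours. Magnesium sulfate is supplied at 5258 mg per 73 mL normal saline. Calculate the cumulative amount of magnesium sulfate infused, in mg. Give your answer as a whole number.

15695 mg

Concentration = 5258 mg ÷ 73 mL = 72.0274 mg/mL
Stage 1: 20.9 mL/hr × 8.6 hr = 179.74 mL → 179.74 mL × 72.0274 mg/mL = 12946.2 mg
Stage 2: 21.2 mL/hr × 1.8 hr = 38.16 mL → 38.16 mL × 72.0274 mg/mL = 2748.565 mg
Total = 12946.2 + 2748.565 = 15694.77 mg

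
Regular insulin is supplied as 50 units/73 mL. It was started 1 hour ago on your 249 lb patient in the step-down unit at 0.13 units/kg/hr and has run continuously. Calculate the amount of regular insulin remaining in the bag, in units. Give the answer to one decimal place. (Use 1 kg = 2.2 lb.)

35.3 units

Weight = 249 lb ÷ 2.2 lb/kg = 113.1818 kg
Dose = 0.13 units/kg/hr × 113.1818 kg = 14.71364 units/hr
Concentration = 50 units ÷ 73 mL = 0.6849315 units/mL
Rate = 14.71364 units/hr ÷ 0.6849315 units/mL = 21.48191 mL/hr
Volume infused = 21.48191 mL/hr × 1 hr = 21.48191 mL
Volume remaining = 73 − 21.48191 = 51.51809 mL
Drug remaining = 51.51809 mL × 0.6849315 units/mL = 35.28636 units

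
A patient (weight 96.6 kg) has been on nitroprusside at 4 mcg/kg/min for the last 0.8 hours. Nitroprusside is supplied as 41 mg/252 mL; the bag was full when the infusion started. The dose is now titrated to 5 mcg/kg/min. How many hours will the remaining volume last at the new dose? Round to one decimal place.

0.8 hours

Initial rate:
Dose = 4 mcg/kg/min × 96.6 kg = 386.4 mcg/min
386.4 mcg/min × 60 min/hr = 23184 mcg/hr
Concentration = 41 mg ÷ 252 mL = 0.1626984 mg/mL = 162.6984 mcg/mL
Rate = 23184 mcg/hr ÷ 162.6984 mcg/mL = 142.4968 mL/hr
Volume infused so far = 142.4968 mL/hr × 0.8 hr = 113.9974 mL
Volume remaining = 252 − 113.9974 = 138.0026 mL
New rate:
Dose = 5 mcg/kg/min × 96.6 kg = 483 mcg/min
483 mcg/min × 60 min/hr = 28980 mcg/hr
Rate = 28980 mcg/hr ÷ 162.6984 mcg/mL = 178.121 mL/hr
Time remaining = 138.0026 mL ÷ 178.121 mL/hr = 0.7747688 hr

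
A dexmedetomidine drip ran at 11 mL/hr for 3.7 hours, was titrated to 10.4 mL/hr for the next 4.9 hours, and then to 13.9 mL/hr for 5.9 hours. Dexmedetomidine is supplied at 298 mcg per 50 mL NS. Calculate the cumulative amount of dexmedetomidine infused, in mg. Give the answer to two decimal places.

1.04 mg

Concentration = 298 mcg ÷ 50 mL = 5.96 mcg/mL
Stage 1: 11 mL/hr × 3.7 hr = 40.7 mL → 40.7 mL × 5.96 mcg/mL = 242.572 mcg
Stage 2: 10.4 mL/hr × 4.9 hr = 50.96 mL → 50.96 mL × 5.96 mcg/mL = 303.7216 mcg
Stage 3: 13.9 mL/hr × 5.9 hr = 82.01 mL → 82.01 mL × 5.96 mcg/mL = 488.7796 mcg
Total = 242.572 + 303.7216 + 488.7796 = 1035.073 mcg = 1.035073 mg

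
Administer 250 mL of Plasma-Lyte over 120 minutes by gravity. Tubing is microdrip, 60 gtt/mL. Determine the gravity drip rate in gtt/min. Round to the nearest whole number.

125 gtt/min

250 mL ÷ (120 min) = 2.083333 mL/min
2.083333 mL/min × 60 gtt/mL = 125 gtt/min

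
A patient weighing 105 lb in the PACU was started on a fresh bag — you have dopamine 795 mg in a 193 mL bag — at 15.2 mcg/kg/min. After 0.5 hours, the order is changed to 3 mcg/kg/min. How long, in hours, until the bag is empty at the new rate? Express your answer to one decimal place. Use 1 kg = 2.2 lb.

90.0 hours

Initial rate:
Weight = 105 lb ÷ 2.2 lb/kg = 47.72727 kg
Dose = 15.2 mcg/kg/min × 47.72727 kg = 725.4545 mcg/min
725.4545 mcg/min × 60 min/hr = 43527.27 mcg/hr
Concentration = 795 mg ÷ 193 mL = 4.119171 mg/mL = 4119.171 mcg/mL
Rate = 43527.27 mcg/hr ÷ 4119.171 mcg/mL = 10.567 mL/hr
Volume infused so far = 10.567 mL/hr × 0.5 hr = 5.283499 mL
Volume remaining = 193 − 5.283499 = 187.7165 mL
New rate:
Dose = 3 mcg/kg/min × 47.72727 kg = 143.1818 mcg/min
143.1818 mcg/min × 60 min/hr = 8590.909 mcg/hr
Rate = 8590.909 mcg/hr ÷ 4119.171 mcg/mL = 2.085592 mL/hr
Time remaining = 187.7165 mL ÷ 2.085592 mL/hr = 90.00635 hr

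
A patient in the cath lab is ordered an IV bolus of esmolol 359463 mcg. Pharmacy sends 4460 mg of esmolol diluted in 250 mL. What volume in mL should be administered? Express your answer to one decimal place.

20.1 mL

Concentration = 4460 mg ÷ 250 mL = 17.84 mg/mL = 17840 mcg/mL
Volume = 359463 mcg ÷ 17840 mcg/mL = 20.14927 mL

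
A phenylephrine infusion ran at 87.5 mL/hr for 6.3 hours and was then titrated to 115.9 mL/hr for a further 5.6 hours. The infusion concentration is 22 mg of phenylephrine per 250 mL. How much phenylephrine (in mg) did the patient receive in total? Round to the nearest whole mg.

106 mg

Concentration = 22 mg ÷ 250 mL = 0.088 mg/mL
Stage 1: 87.5 mL/hr × 6.3 hr = 551.25 mL → 551.25 mL × 0.088 mg/mL = 48.51 mg
Stage 2: 115.9 mL/hr × 5.6 hr = 649.04 mL → 649.04 mL × 0.088 mg/mL = 57.11552 mg
Total = 48.51 + 57.11552 = 105.6255 mg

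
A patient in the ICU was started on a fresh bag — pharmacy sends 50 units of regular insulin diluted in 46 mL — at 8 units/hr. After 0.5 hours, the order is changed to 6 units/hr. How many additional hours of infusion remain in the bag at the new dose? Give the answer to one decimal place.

7.7 hours

Initial rate:
Concentration = 50 units ÷ 46 mL = 1.086957 units/mL
Rate = 8 units/hr ÷ 1.086957 units/mL = 7.36 mL/hr
Volume infused so far = 7.36 mL/hr × 0.5 hr = 3.68 mL
Volume remaining = 46 − 3.68 = 42.32 mL
New rate:
Rate = 6 units/hr ÷ 1.086957 units/mL = 5.52 mL/hr
Time remaining = 42.32 mL ÷ 5.52 mL/hr = 7.666667 hr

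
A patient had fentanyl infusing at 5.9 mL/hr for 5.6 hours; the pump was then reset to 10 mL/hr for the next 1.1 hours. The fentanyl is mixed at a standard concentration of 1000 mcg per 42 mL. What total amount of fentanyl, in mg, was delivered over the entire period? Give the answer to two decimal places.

Concentration = 1000 mcg ÷ 42 mL = 23.80952 mcg/mL
Stage 1: 5.9 mL/hr × 5.6 hr = 33.04 mL → 33.04 mL × 23.80952 mcg/mL = 786.6667 mcg
Stage 2: 10 mL/hr × 1.1 hr = 11 mL → 11 mL × 23.80952 mcg/mL = 261.9048 mcg
Total = 786.6667 + 261.9048 = 1048.571 mcg = 1.048571 mg

1.05 mg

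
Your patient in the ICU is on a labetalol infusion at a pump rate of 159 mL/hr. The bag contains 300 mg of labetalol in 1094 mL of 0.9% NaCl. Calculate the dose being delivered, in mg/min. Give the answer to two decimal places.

Concentration = 300 mg ÷ 1094 mL = 0.274223 mg/mL
Drug rate = 159 mL/hr × 0.274223 mg/mL = 43.60146 mg/hr
43.60146 mg/hr ÷ 60 min/hr = 0.726691 mg/min

0.73 mg/min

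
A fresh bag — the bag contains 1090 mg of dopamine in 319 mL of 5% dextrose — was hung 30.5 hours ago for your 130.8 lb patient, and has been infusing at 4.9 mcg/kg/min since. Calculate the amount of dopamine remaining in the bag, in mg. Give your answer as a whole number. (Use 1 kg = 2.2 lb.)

Weight = 130.8 lb ÷ 2.2 lb/kg = 59.45455 kg
Dose = 4.9 mcg/kg/min × 59.45455 kg = 291.3273 mcg/min
291.3273 mcg/min × 60 min/hr = 17479.64 mcg/hr
Concentration = 1090 mg ÷ 319 mL = 3.416928 mg/mL = 3416.928 mcg/mL
Rate = 17479.64 mcg/hr ÷ 3416.928 mcg/mL = 5.1156 mL/hr
Volume infused = 5.1156 mL/hr × 30.5 hr = 156.0258 mL
Volume remaining = 319 − 156.0258 = 162.9742 mL
Drug remaining = 162.9742 mL × 3416.928 mcg/mL = 556871.1 mcg = 556.8711 mg

557 mg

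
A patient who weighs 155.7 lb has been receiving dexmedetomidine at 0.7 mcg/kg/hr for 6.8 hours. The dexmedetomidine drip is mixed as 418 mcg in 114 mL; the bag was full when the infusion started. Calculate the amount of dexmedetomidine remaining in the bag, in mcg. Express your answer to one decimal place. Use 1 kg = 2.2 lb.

81.1 mcg

Weight = 155.7 lb ÷ 2.2 lb/kg = 70.77273 kg
Dose = 0.7 mcg/kg/hr × 70.77273 kg = 49.54091 mcg/hr
Concentration = 418 mcg ÷ 114 mL = 3.666667 mcg/mL
Rate = 49.54091 mcg/hr ÷ 3.666667 mcg/mL = 13.51116 mL/hr
Volume infused = 13.51116 mL/hr × 6.8 hr = 91.87587 mL
Volume remaining = 114 − 91.87587 = 22.12413 mL
Drug remaining = 22.12413 mL × 3.666667 mcg/mL = 81.12182 mcg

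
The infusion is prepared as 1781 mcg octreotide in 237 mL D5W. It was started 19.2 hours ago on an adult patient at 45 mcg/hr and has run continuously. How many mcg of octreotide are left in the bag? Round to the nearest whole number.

Concentration = 1781 mcg ÷ 237 mL = 7.514768 mcg/mL
Rate = 45 mcg/hr ÷ 7.514768 mcg/mL = 5.988209 mL/hr
Volume infused = 5.988209 mL/hr × 19.2 hr = 114.9736 mL
Volume remaining = 237 − 114.9736 = 122.0264 mL
Drug remaining = 122.0264 mL × 7.514768 mcg/mL = 917 mcg

917 mcg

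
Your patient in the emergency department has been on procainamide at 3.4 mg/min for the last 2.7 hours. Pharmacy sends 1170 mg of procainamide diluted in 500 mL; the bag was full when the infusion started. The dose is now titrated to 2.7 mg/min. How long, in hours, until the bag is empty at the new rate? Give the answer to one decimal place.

3.8 hours

Initial rate:
3.4 mg/min × 60 min/hr = 204 mg/hr
Concentration = 1170 mg ÷ 500 mL = 2.34 mg/mL
Rate = 204 mg/hr ÷ 2.34 mg/mL = 87.17949 mL/hr
Volume infused so far = 87.17949 mL/hr × 2.7 hr = 235.3846 mL
Volume remaining = 500 − 235.3846 = 264.6154 mL
New rate:
2.7 mg/min × 60 min/hr = 162 mg/hr
Rate = 162 mg/hr ÷ 2.34 mg/mL = 69.23077 mL/hr
Time remaining = 264.6154 mL ÷ 69.23077 mL/hr = 3.822222 hr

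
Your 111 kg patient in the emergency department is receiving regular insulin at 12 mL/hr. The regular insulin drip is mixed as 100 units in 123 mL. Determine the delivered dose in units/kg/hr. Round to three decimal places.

0.088 units/kg/hr

Concentration = 100 units ÷ 123 mL = 0.8130081 units/mL
Drug rate = 12 mL/hr × 0.8130081 units/mL = 9.756098 units/hr
9.756098 units/hr ÷ 111 kg = 0.08789277 units/kg/hr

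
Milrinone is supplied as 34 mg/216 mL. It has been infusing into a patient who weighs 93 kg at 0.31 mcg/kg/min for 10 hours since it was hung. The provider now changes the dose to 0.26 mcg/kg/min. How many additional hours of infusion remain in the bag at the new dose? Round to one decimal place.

11.5 hours

Initial rate:
Dose = 0.31 mcg/kg/min × 93 kg = 28.83 mcg/min
28.83 mcg/min × 60 min/hr = 1729.8 mcg/hr
Concentration = 34 mg ÷ 216 mL = 0.1574074 mg/mL = 157.4074 mcg/mL
Rate = 1729.8 mcg/hr ÷ 157.4074 mcg/mL = 10.98932 mL/hr
Volume infused so far = 10.98932 mL/hr × 10 hr = 109.8932 mL
Volume remaining = 216 − 109.8932 = 106.1068 mL
New rate:
Dose = 0.26 mcg/kg/min × 93 kg = 24.18 mcg/min
24.18 mcg/min × 60 min/hr = 1450.8 mcg/hr
Rate = 1450.8 mcg/hr ÷ 157.4074 mcg/mL = 9.216847 mL/hr
Time remaining = 106.1068 mL ÷ 9.216847 mL/hr = 11.51227 hr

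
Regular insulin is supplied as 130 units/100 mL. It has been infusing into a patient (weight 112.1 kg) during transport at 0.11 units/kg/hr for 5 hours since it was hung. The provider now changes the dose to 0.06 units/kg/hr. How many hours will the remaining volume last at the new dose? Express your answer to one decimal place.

10.2 hours

Initial rate:
Dose = 0.11 units/kg/hr × 112.1 kg = 12.331 units/hr
Concentration = 130 units ÷ 100 mL = 1.3 units/mL
Rate = 12.331 units/hr ÷ 1.3 units/mL = 9.485385 mL/hr
Volume infused so far = 9.485385 mL/hr × 5 hr = 47.42692 mL
Volume remaining = 100 − 47.42692 = 52.57308 mL
New rate:
Dose = 0.06 units/kg/hr × 112.1 kg = 6.726 units/hr
Rate = 6.726 units/hr ÷ 1.3 units/mL = 5.173846 mL/hr
Time remaining = 52.57308 mL ÷ 5.173846 mL/hr = 10.16131 hr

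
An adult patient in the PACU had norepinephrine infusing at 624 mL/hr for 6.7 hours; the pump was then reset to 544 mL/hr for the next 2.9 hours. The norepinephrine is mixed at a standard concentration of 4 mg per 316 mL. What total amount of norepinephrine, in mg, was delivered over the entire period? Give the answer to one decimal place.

Concentration = 4 mg ÷ 316 mL = 0.01265823 mg/mL
Stage 1: 624 mL/hr × 6.7 hr = 4180.8 mL → 4180.8 mL × 0.01265823 mg/mL = 52.92152 mg
Stage 2: 544 mL/hr × 2.9 hr = 1577.6 mL → 1577.6 mL × 0.01265823 mg/mL = 19.96962 mg
Total = 52.92152 + 19.96962 = 72.89114 mg

72.9 mg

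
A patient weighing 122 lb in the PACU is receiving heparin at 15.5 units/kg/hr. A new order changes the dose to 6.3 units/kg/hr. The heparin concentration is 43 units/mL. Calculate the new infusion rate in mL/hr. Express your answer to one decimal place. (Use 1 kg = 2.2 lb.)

8.1 mL/hr

Weight = 122 lb ÷ 2.2 lb/kg = 55.45455 kg
Dose = 6.3 units/kg/hr × 55.45455 kg = 349.3636 units/hr
Rate = 349.3636 units/hr ÷ 43 units/mL = 8.124736 mL/hr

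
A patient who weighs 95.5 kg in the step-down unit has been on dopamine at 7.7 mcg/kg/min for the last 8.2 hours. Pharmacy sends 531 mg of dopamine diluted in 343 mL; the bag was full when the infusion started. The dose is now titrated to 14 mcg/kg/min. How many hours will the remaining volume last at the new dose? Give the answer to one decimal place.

Initial rate:
Dose = 7.7 mcg/kg/min × 95.5 kg = 735.35 mcg/min
735.35 mcg/min × 60 min/hr = 44121 mcg/hr
Concentration = 531 mg ÷ 343 mL = 1.548105 mg/mL = 1548.105 mcg/mL
Rate = 44121 mcg/hr ÷ 1548.105 mcg/mL = 28.50001 mL/hr
Volume infused so far = 28.50001 mL/hr × 8.2 hr = 233.7 mL
Volume remaining = 343 − 233.7 = 109.3 mL
New rate:
Dose = 14 mcg/kg/min × 95.5 kg = 1337 mcg/min
1337 mcg/min × 60 min/hr = 80220 mcg/hr
Rate = 80220 mcg/hr ÷ 1548.105 mcg/mL = 51.81819 mL/hr
Time remaining = 109.3 mL ÷ 51.81819 mL/hr = 2.109297 hr

2.1 hours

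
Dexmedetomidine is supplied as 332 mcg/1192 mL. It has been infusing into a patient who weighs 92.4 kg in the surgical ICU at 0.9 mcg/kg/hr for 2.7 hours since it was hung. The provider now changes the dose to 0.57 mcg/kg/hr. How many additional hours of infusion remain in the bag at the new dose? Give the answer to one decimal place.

2.0 hours

Initial rate:
Dose = 0.9 mcg/kg/hr × 92.4 kg = 83.16 mcg/hr
Concentration = 332 mcg ÷ 1192 mL = 0.2785235 mcg/mL
Rate = 83.16 mcg/hr ÷ 0.2785235 mcg/mL = 298.5745 mL/hr
Volume infused so far = 298.5745 mL/hr × 2.7 hr = 806.151 mL
Volume remaining = 1192 − 806.151 = 385.849 mL
New rate:
Dose = 0.57 mcg/kg/hr × 92.4 kg = 52.668 mcg/hr
Rate = 52.668 mcg/hr ÷ 0.2785235 mcg/mL = 189.0972 mL/hr
Time remaining = 385.849 mL ÷ 189.0972 mL/hr = 2.04048 hr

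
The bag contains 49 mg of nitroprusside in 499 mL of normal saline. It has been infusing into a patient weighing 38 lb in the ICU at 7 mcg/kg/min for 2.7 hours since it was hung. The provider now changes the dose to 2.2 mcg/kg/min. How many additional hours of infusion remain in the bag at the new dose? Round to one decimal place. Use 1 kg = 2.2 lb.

Initial rate:
Weight = 38 lb ÷ 2.2 lb/kg = 17.27273 kg
Dose = 7 mcg/kg/min × 17.27273 kg = 120.9091 mcg/min
120.9091 mcg/min × 60 min/hr = 7254.545 mcg/hr
Concentration = 49 mg ÷ 499 mL = 0.09819639 mg/mL = 98.19639 mcg/mL
Rate = 7254.545 mcg/hr ÷ 98.19639 mcg/mL = 73.87792 mL/hr
Volume infused so far = 73.87792 mL/hr × 2.7 hr = 199.4704 mL
Volume remaining = 499 − 199.4704 = 299.5296 mL
New rate:
Dose = 2.2 mcg/kg/min × 17.27273 kg = 38 mcg/min
38 mcg/min × 60 min/hr = 2280 mcg/hr
Rate = 2280 mcg/hr ÷ 98.19639 mcg/mL = 23.21878 mL/hr
Time remaining = 299.5296 mL ÷ 23.21878 mL/hr = 12.90032 hr

12.9 hours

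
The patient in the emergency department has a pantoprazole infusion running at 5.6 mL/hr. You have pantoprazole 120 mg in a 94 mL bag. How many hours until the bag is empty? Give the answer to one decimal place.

16.8 hours

Duration = 94 mL ÷ 5.6 mL/hr = 16.78571 hr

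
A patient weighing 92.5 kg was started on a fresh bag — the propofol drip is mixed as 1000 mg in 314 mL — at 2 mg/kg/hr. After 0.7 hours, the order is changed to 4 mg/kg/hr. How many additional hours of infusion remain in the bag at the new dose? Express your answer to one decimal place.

2.4 hours

Initial rate:
Dose = 2 mg/kg/hr × 92.5 kg = 185 mg/hr
Concentration = 1000 mg ÷ 314 mL = 3.184713 mg/mL
Rate = 185 mg/hr ÷ 3.184713 mg/mL = 58.09 mL/hr
Volume infused so far = 58.09 mL/hr × 0.7 hr = 40.663 mL
Volume remaining = 314 − 40.663 = 273.337 mL
New rate:
Dose = 4 mg/kg/hr × 92.5 kg = 370 mg/hr
Rate = 370 mg/hr ÷ 3.184713 mg/mL = 116.18 mL/hr
Time remaining = 273.337 mL ÷ 116.18 mL/hr = 2.352703 hr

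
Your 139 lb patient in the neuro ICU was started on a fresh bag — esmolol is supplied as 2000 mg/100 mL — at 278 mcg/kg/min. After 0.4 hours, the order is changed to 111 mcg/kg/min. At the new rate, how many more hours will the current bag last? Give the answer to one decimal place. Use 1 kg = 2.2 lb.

Initial rate:
Weight = 139 lb ÷ 2.2 lb/kg = 63.18182 kg
Dose = 278 mcg/kg/min × 63.18182 kg = 17564.55 mcg/min
17564.55 mcg/min × 60 min/hr = 1053873 mcg/hr
Concentration = 2000 mg ÷ 100 mL = 20 mg/mL = 20000 mcg/mL
Rate = 1053873 mcg/hr ÷ 20000 mcg/mL = 52.69364 mL/hr
Volume infused so far = 52.69364 mL/hr × 0.4 hr = 21.07745 mL
Volume remaining = 100 − 21.07745 = 78.92255 mL
New rate:
Dose = 111 mcg/kg/min × 63.18182 kg = 7013.182 mcg/min
7013.182 mcg/min × 60 min/hr = 420790.9 mcg/hr
Rate = 420790.9 mcg/hr ÷ 20000 mcg/mL = 21.03955 mL/hr
Time remaining = 78.92255 mL ÷ 21.03955 mL/hr = 3.751153 hr

3.8 hours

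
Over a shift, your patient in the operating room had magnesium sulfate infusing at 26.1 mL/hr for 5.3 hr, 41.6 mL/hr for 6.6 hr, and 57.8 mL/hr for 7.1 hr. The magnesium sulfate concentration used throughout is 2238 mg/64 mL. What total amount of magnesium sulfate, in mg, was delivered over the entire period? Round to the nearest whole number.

28789 mg

Concentration = 2238 mg ÷ 64 mL = 34.96875 mg/mL
Stage 1: 26.1 mL/hr × 5.3 hr = 138.33 mL → 138.33 mL × 34.96875 mg/mL = 4837.227 mg
Stage 2: 41.6 mL/hr × 6.6 hr = 274.56 mL → 274.56 mL × 34.96875 mg/mL = 9601.02 mg
Stage 3: 57.8 mL/hr × 7.1 hr = 410.38 mL → 410.38 mL × 34.96875 mg/mL = 14350.48 mg
Total = 4837.227 + 9601.02 + 14350.48 = 28788.72 mg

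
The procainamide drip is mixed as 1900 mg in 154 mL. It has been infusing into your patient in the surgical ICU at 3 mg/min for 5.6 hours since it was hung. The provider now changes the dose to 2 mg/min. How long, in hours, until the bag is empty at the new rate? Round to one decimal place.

Initial rate:
3 mg/min × 60 min/hr = 180 mg/hr
Concentration = 1900 mg ÷ 154 mL = 12.33766 mg/mL
Rate = 180 mg/hr ÷ 12.33766 mg/mL = 14.58947 mL/hr
Volume infused so far = 14.58947 mL/hr × 5.6 hr = 81.70105 mL
Volume remaining = 154 − 81.70105 = 72.29895 mL
New rate:
2 mg/min × 60 min/hr = 120 mg/hr
Rate = 120 mg/hr ÷ 12.33766 mg/mL = 9.726316 mL/hr
Time remaining = 72.29895 mL ÷ 9.726316 mL/hr = 7.433333 hr

7.4 hours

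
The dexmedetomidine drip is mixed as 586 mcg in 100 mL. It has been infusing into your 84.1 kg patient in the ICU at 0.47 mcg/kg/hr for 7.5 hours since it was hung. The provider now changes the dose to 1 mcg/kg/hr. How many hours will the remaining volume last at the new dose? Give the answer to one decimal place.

Initial rate:
Dose = 0.47 mcg/kg/hr × 84.1 kg = 39.527 mcg/hr
Concentration = 586 mcg ÷ 100 mL = 5.86 mcg/mL
Rate = 39.527 mcg/hr ÷ 5.86 mcg/mL = 6.745222 mL/hr
Volume infused so far = 6.745222 mL/hr × 7.5 hr = 50.58916 mL
Volume remaining = 100 − 50.58916 = 49.41084 mL
New rate:
Dose = 1 mcg/kg/hr × 84.1 kg = 84.1 mcg/hr
Rate = 84.1 mcg/hr ÷ 5.86 mcg/mL = 14.35154 mL/hr
Time remaining = 49.41084 mL ÷ 14.35154 mL/hr = 3.442895 hr

3.4 hours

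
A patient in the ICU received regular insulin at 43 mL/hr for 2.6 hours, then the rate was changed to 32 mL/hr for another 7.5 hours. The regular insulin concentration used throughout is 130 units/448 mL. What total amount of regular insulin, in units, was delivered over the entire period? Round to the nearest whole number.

Concentration = 130 units ÷ 448 mL = 0.2901786 units/mL
Stage 1: 43 mL/hr × 2.6 hr = 111.8 mL → 111.8 mL × 0.2901786 units/mL = 32.44196 units
Stage 2: 32 mL/hr × 7.5 hr = 240 mL → 240 mL × 0.2901786 units/mL = 69.64286 units
Total = 32.44196 + 69.64286 = 102.0848 units

102 units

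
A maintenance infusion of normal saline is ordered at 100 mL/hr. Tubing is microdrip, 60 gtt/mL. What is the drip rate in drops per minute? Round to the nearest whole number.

100 gtt/min

100 mL/hr ÷ 60 min/hr = 1.666667 mL/min
1.666667 mL/min × 60 gtt/mL = 100 gtt/min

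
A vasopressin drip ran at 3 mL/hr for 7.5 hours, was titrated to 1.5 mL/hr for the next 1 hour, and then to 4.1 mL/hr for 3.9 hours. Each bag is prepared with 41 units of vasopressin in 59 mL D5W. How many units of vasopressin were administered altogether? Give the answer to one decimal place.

27.8 units

Concentration = 41 units ÷ 59 mL = 0.6949153 units/mL
Stage 1: 3 mL/hr × 7.5 hr = 22.5 mL → 22.5 mL × 0.6949153 units/mL = 15.63559 units
Stage 2: 1.5 mL/hr × 1 hr = 1.5 mL → 1.5 mL × 0.6949153 units/mL = 1.042373 units
Stage 3: 4.1 mL/hr × 3.9 hr = 15.99 mL → 15.99 mL × 0.6949153 units/mL = 11.11169 units
Total = 15.63559 + 1.042373 + 11.11169 = 27.78966 units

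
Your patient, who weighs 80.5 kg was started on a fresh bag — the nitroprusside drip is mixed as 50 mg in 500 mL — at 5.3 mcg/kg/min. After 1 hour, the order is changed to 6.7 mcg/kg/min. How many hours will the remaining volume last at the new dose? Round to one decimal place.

0.8 hours

Initial rate:
Dose = 5.3 mcg/kg/min × 80.5 kg = 426.65 mcg/min
426.65 mcg/min × 60 min/hr = 25599 mcg/hr
Concentration = 50 mg ÷ 500 mL = 0.1 mg/mL = 100 mcg/mL
Rate = 25599 mcg/hr ÷ 100 mcg/mL = 255.99 mL/hr
Volume infused so far = 255.99 mL/hr × 1 hr = 255.99 mL
Volume remaining = 500 − 255.99 = 244.01 mL
New rate:
Dose = 6.7 mcg/kg/min × 80.5 kg = 539.35 mcg/min
539.35 mcg/min × 60 min/hr = 32361 mcg/hr
Rate = 32361 mcg/hr ÷ 100 mcg/mL = 323.61 mL/hr
Time remaining = 244.01 mL ÷ 323.61 mL/hr = 0.7540249 hr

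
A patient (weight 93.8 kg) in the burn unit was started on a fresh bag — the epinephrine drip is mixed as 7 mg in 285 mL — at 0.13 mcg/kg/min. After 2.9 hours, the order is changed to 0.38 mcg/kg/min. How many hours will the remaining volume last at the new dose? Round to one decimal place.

2.3 hours

Initial rate:
Dose = 0.13 mcg/kg/min × 93.8 kg = 12.194 mcg/min
12.194 mcg/min × 60 min/hr = 731.64 mcg/hr
Concentration = 7 mg ÷ 285 mL = 0.0245614 mg/mL = 24.5614 mcg/mL
Rate = 731.64 mcg/hr ÷ 24.5614 mcg/mL = 29.7882 mL/hr
Volume infused so far = 29.7882 mL/hr × 2.9 hr = 86.38578 mL
Volume remaining = 285 − 86.38578 = 198.6142 mL
New rate:
Dose = 0.38 mcg/kg/min × 93.8 kg = 35.644 mcg/min
35.644 mcg/min × 60 min/hr = 2138.64 mcg/hr
Rate = 2138.64 mcg/hr ÷ 24.5614 mcg/mL = 87.0732 mL/hr
Time remaining = 198.6142 mL ÷ 87.0732 mL/hr = 2.281003 hr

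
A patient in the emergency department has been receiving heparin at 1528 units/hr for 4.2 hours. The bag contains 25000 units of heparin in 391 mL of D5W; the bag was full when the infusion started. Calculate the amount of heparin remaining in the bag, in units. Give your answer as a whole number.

18582 units

Concentration = 25000 units ÷ 391 mL = 63.93862 units/mL
Rate = 1528 units/hr ÷ 63.93862 units/mL = 23.89792 mL/hr
Volume infused = 23.89792 mL/hr × 4.2 hr = 100.3713 mL
Volume remaining = 391 − 100.3713 = 290.6287 mL
Drug remaining = 290.6287 mL × 63.93862 units/mL = 18582.4 units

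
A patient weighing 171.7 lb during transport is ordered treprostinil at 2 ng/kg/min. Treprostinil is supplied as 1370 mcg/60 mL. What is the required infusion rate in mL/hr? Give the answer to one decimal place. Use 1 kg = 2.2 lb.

0.4 mL/hr

Weight = 171.7 lb ÷ 2.2 lb/kg = 78.04545 kg
Dose = 2 ng/kg/min × 78.04545 kg = 156.0909 ng/min
156.0909 ng/min × 60 min/hr = 9365.455 ng/hr
Concentration = 1370 mcg ÷ 60 mL = 22.83333 mcg/mL = 22833.33 ng/mL
Rate = 9365.455 ng/hr ÷ 22833.33 ng/mL = 0.4101659 mL/hr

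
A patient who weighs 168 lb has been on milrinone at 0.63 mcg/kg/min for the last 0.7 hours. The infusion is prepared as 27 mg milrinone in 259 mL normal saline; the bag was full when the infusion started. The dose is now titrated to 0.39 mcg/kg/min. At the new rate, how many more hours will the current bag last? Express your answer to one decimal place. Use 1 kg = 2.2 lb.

14.0 hours

Initial rate:
Weight = 168 lb ÷ 2.2 lb/kg = 76.36364 kg
Dose = 0.63 mcg/kg/min × 76.36364 kg = 48.10909 mcg/min
48.10909 mcg/min × 60 min/hr = 2886.545 mcg/hr
Concentration = 27 mg ÷ 259 mL = 0.1042471 mg/mL = 104.2471 mcg/mL
Rate = 2886.545 mcg/hr ÷ 104.2471 mcg/mL = 27.68945 mL/hr
Volume infused so far = 27.68945 mL/hr × 0.7 hr = 19.38262 mL
Volume remaining = 259 − 19.38262 = 239.6174 mL
New rate:
Dose = 0.39 mcg/kg/min × 76.36364 kg = 29.78182 mcg/min
29.78182 mcg/min × 60 min/hr = 1786.909 mcg/hr
Rate = 1786.909 mcg/hr ÷ 104.2471 mcg/mL = 17.14109 mL/hr
Time remaining = 239.6174 mL ÷ 17.14109 mL/hr = 13.97912 hr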